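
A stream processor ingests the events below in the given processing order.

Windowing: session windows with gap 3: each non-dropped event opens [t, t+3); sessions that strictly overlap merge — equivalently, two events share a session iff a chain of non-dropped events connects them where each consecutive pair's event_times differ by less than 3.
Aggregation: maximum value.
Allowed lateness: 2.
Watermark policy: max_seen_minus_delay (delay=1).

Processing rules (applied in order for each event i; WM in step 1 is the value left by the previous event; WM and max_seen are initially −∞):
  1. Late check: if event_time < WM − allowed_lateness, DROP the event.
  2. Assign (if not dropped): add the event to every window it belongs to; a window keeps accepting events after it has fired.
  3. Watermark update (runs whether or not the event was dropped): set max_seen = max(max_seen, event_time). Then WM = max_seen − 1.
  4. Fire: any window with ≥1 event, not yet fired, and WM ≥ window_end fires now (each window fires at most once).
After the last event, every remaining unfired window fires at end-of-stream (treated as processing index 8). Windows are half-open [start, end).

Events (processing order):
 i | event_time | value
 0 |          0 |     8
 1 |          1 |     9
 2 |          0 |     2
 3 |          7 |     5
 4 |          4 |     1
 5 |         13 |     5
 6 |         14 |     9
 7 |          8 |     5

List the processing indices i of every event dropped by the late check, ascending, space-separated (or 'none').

7

i=0 t=0 v=8: → [0,3); WM=-1
i=1 t=1 v=9: → [0,4); WM=0
i=2 t=0 v=2: → [0,4); WM=0
i=3 t=7 v=5: → [7,10); WM=6
i=4 t=4 v=1: → [4,7); WM=6
i=5 t=13 v=5: → [13,16); WM=12
i=6 t=14 v=9: → [13,17); WM=13
i=7 t=8 v=5: DROP (t<13-2); WM=13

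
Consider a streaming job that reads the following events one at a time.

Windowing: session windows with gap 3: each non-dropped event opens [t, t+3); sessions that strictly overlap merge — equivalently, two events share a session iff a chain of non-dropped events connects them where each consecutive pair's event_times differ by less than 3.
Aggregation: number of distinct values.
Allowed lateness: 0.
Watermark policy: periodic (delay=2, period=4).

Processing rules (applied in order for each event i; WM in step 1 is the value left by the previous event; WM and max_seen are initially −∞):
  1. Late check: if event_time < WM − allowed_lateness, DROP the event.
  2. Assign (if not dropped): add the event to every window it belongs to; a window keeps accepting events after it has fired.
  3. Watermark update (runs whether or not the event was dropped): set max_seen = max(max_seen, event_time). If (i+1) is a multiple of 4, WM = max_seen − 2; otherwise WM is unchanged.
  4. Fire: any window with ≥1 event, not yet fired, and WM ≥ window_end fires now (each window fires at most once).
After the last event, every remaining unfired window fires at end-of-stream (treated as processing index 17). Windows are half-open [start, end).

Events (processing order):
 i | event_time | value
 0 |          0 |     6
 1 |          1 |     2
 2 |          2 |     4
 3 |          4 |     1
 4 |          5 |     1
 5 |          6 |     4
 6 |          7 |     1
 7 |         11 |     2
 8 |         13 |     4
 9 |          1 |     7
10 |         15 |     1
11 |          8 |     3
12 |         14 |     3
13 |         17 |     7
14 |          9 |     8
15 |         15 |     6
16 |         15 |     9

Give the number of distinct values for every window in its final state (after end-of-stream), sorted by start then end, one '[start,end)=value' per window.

i=0 t=0 v=6: → [0,3); WM=−∞
i=1 t=1 v=2: → [0,4); WM=−∞
i=2 t=2 v=4: → [0,5); WM=−∞
i=3 t=4 v=1: → [0,7); WM=2
i=4 t=5 v=1: → [0,8); WM=2
i=5 t=6 v=4: → [0,9); WM=2
i=6 t=7 v=1: → [0,10); WM=2
i=7 t=11 v=2: → [11,14); WM=9
i=8 t=13 v=4: → [11,16); WM=9
i=9 t=1 v=7: DROP (t<9-0); WM=9
i=10 t=15 v=1: → [11,18); WM=9
i=11 t=8 v=3: DROP (t<9-0); WM=13
i=12 t=14 v=3: → [11,18); WM=13
i=13 t=17 v=7: → [11,20); WM=13
i=14 t=9 v=8: DROP (t<13-0); WM=13
i=15 t=15 v=6: → [11,20); WM=15
i=16 t=15 v=9: → [11,20); WM=15

[0,10)=4 [11,20)=7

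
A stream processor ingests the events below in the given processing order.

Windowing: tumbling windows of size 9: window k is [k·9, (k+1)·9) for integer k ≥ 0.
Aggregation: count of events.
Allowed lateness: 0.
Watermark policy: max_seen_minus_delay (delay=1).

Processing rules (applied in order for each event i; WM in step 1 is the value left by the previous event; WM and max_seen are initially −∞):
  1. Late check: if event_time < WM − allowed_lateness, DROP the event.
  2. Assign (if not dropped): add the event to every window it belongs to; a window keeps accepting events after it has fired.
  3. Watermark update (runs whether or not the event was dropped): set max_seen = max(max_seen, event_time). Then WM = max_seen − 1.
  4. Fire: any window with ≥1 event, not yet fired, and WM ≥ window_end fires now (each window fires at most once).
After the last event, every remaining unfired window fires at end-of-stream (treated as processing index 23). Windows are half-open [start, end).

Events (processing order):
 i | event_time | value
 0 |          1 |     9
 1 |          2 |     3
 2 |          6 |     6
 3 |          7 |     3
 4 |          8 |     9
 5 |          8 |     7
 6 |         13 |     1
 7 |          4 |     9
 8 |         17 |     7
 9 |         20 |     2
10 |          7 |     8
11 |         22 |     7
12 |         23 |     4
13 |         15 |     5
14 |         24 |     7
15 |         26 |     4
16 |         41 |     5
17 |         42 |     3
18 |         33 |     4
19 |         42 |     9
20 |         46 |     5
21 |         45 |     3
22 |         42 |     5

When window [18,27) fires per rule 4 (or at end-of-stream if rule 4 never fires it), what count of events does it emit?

5

i=0 t=1 v=9: → [0,9); WM=0
i=1 t=2 v=3: → [0,9); WM=1
i=2 t=6 v=6: → [0,9); WM=5
i=3 t=7 v=3: → [0,9); WM=6
i=4 t=8 v=9: → [0,9); WM=7
i=5 t=8 v=7: → [0,9); WM=7
i=6 t=13 v=1: → [9,18); WM=12; [0,9) fires=6
i=7 t=4 v=9: DROP (t<12-0); WM=12
i=8 t=17 v=7: → [9,18); WM=16
i=9 t=20 v=2: → [18,27); WM=19; [9,18) fires=2
i=10 t=7 v=8: DROP (t<19-0); WM=19
i=11 t=22 v=7: → [18,27); WM=21
i=12 t=23 v=4: → [18,27); WM=22
i=13 t=15 v=5: DROP (t<22-0); WM=22
i=14 t=24 v=7: → [18,27); WM=23
i=15 t=26 v=4: → [18,27); WM=25
i=16 t=41 v=5: → [36,45); WM=40; [18,27) fires=5
i=17 t=42 v=3: → [36,45); WM=41
i=18 t=33 v=4: DROP (t<41-0); WM=41
i=19 t=42 v=9: → [36,45); WM=41
i=20 t=46 v=5: → [45,54); WM=45; [36,45) fires=3
i=21 t=45 v=3: → [45,54); WM=45
i=22 t=42 v=5: DROP (t<45-0); WM=45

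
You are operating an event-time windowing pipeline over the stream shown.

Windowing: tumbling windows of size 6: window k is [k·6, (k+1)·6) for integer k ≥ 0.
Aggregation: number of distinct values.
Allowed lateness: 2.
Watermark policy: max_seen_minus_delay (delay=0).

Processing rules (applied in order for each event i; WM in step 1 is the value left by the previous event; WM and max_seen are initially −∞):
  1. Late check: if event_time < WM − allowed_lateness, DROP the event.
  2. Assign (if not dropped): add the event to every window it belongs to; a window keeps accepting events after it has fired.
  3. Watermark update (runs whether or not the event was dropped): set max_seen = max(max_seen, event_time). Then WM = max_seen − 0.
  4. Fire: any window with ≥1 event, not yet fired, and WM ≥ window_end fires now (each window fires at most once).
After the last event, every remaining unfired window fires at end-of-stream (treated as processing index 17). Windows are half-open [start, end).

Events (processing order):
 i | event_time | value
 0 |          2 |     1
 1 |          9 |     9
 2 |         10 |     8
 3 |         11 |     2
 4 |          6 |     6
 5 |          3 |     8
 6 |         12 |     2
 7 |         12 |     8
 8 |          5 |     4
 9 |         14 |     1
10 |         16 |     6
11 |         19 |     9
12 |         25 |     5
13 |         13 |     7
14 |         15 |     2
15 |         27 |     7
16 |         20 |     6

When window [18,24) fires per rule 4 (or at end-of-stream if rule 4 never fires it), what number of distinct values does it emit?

i=0 t=2 v=1: → [0,6); WM=2
i=1 t=9 v=9: → [6,12); WM=9; [0,6) fires=1
i=2 t=10 v=8: → [6,12); WM=10
i=3 t=11 v=2: → [6,12); WM=11
i=4 t=6 v=6: DROP (t<11-2); WM=11
i=5 t=3 v=8: DROP (t<11-2); WM=11
i=6 t=12 v=2: → [12,18); WM=12; [6,12) fires=3
i=7 t=12 v=8: → [12,18); WM=12
i=8 t=5 v=4: DROP (t<12-2); WM=12
i=9 t=14 v=1: → [12,18); WM=14
i=10 t=16 v=6: → [12,18); WM=16
i=11 t=19 v=9: → [18,24); WM=19; [12,18) fires=4
i=12 t=25 v=5: → [24,30); WM=25; [18,24) fires=1
i=13 t=13 v=7: DROP (t<25-2); WM=25
i=14 t=15 v=2: DROP (t<25-2); WM=25
i=15 t=27 v=7: → [24,30); WM=27
i=16 t=20 v=6: DROP (t<27-2); WM=27

1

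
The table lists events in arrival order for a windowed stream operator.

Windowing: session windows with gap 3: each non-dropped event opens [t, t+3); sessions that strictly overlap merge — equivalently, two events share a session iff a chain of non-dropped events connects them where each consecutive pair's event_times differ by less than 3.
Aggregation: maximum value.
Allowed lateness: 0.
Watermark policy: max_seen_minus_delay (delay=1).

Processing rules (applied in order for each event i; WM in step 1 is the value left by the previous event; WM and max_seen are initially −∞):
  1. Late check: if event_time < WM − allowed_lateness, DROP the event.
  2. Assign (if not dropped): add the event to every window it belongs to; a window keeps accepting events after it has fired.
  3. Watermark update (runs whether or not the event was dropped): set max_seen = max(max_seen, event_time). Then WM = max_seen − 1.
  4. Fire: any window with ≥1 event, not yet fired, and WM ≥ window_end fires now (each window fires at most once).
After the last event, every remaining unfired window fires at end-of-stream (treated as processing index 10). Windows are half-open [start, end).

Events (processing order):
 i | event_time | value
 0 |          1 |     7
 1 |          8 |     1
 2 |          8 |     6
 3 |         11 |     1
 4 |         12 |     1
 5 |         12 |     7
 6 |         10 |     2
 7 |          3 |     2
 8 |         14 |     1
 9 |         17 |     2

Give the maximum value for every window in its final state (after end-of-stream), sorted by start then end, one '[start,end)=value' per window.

[1,4)=7 [8,11)=6 [11,17)=7 [17,20)=2

i=0 t=1 v=7: → [1,4); WM=0
i=1 t=8 v=1: → [8,11); WM=7
i=2 t=8 v=6: → [8,11); WM=7
i=3 t=11 v=1: → [11,14); WM=10
i=4 t=12 v=1: → [11,15); WM=11
i=5 t=12 v=7: → [11,15); WM=11
i=6 t=10 v=2: DROP (t<11-0); WM=11
i=7 t=3 v=2: DROP (t<11-0); WM=11
i=8 t=14 v=1: → [11,17); WM=13
i=9 t=17 v=2: → [17,20); WM=16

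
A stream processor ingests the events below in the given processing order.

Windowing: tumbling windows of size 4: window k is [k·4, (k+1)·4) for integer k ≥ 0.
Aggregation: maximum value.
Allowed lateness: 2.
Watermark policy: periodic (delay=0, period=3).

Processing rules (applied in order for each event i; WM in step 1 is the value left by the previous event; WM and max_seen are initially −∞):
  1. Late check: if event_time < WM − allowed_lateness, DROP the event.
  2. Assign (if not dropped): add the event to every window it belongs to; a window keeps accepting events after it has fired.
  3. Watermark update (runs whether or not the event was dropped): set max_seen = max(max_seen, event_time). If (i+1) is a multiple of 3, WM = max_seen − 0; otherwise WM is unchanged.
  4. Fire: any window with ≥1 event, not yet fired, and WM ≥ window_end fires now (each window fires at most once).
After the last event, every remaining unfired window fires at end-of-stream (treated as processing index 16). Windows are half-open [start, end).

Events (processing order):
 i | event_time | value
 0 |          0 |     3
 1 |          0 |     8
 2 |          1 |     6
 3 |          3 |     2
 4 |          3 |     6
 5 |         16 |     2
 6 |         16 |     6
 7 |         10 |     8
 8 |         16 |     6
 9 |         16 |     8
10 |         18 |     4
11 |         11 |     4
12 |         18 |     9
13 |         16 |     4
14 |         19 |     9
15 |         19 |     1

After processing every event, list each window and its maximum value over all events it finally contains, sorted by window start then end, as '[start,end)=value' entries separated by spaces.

i=0 t=0 v=3: → [0,4); WM=−∞
i=1 t=0 v=8: → [0,4); WM=−∞
i=2 t=1 v=6: → [0,4); WM=1
i=3 t=3 v=2: → [0,4); WM=1
i=4 t=3 v=6: → [0,4); WM=1
i=5 t=16 v=2: → [16,20); WM=16; [0,4) fires=8
i=6 t=16 v=6: → [16,20); WM=16
i=7 t=10 v=8: DROP (t<16-2); WM=16
i=8 t=16 v=6: → [16,20); WM=16
i=9 t=16 v=8: → [16,20); WM=16
i=10 t=18 v=4: → [16,20); WM=16
i=11 t=11 v=4: DROP (t<16-2); WM=18
i=12 t=18 v=9: → [16,20); WM=18
i=13 t=16 v=4: → [16,20); WM=18
i=14 t=19 v=9: → [16,20); WM=19
i=15 t=19 v=1: → [16,20); WM=19

[0,4)=8 [16,20)=9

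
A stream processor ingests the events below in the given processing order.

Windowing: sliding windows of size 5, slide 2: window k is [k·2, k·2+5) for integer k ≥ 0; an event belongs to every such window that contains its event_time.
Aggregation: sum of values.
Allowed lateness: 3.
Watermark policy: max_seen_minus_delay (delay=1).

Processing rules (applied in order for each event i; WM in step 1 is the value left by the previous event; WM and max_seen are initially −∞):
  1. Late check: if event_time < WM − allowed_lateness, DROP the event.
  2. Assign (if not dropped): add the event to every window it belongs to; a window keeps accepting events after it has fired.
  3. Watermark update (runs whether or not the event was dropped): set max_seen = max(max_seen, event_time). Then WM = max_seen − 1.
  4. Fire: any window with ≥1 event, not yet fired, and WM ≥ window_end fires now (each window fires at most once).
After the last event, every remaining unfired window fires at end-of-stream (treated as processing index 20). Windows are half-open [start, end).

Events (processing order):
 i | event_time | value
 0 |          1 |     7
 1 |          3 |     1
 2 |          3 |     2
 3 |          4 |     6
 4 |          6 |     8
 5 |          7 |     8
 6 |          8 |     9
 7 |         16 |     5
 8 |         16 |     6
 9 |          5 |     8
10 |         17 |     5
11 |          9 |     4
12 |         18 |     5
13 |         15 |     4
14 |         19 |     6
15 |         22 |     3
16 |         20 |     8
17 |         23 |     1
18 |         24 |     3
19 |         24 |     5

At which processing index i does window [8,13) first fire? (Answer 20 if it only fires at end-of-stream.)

7

i=0 t=1 v=7: → [0,5); WM=0
i=1 t=3 v=1: → [2,7),[0,5); WM=2
i=2 t=3 v=2: → [2,7),[0,5); WM=2
i=3 t=4 v=6: → [4,9),[2,7),[0,5); WM=3
i=4 t=6 v=8: → [6,11),[4,9),[2,7); WM=5; [0,5) fires=16
i=5 t=7 v=8: → [6,11),[4,9); WM=6
i=6 t=8 v=9: → [8,13),[6,11),[4,9); WM=7; [2,7) fires=17
i=7 t=16 v=5: → [16,21),[14,19),[12,17); WM=15; [4,9) fires=31 [6,11) fires=25 [8,13) fires=9
i=8 t=16 v=6: → [16,21),[14,19),[12,17); WM=15
i=9 t=5 v=8: DROP (t<15-3); WM=15
i=10 t=17 v=5: → [16,21),[14,19); WM=16
i=11 t=9 v=4: DROP (t<16-3); WM=16
i=12 t=18 v=5: → [18,23),[16,21),[14,19); WM=17; [12,17) fires=11
i=13 t=15 v=4: → [14,19),[12,17); WM=17
i=14 t=19 v=6: → [18,23),[16,21); WM=18
i=15 t=22 v=3: → [22,27),[20,25),[18,23); WM=21; [14,19) fires=25 [16,21) fires=27
i=16 t=20 v=8: → [20,25),[18,23),[16,21); WM=21
i=17 t=23 v=1: → [22,27),[20,25); WM=22
i=18 t=24 v=3: → [24,29),[22,27),[20,25); WM=23; [18,23) fires=22
i=19 t=24 v=5: → [24,29),[22,27),[20,25); WM=23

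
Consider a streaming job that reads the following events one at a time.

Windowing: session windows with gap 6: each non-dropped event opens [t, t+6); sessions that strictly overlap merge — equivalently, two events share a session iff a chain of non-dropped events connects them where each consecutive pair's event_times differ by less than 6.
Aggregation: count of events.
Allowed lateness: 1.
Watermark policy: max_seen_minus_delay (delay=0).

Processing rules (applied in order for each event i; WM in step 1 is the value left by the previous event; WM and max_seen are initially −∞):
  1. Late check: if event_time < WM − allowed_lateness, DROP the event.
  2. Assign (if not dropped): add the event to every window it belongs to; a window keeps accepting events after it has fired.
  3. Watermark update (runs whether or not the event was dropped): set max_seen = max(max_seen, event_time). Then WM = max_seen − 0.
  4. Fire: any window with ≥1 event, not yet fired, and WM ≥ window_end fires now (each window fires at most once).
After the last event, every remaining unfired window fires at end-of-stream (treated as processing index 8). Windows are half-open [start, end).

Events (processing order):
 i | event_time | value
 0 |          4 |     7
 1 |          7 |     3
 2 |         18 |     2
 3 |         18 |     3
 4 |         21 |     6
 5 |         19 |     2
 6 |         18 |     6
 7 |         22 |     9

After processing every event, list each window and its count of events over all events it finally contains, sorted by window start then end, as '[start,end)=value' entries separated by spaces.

i=0 t=4 v=7: → [4,10); WM=4
i=1 t=7 v=3: → [4,13); WM=7
i=2 t=18 v=2: → [18,24); WM=18
i=3 t=18 v=3: → [18,24); WM=18
i=4 t=21 v=6: → [18,27); WM=21
i=5 t=19 v=2: DROP (t<21-1); WM=21
i=6 t=18 v=6: DROP (t<21-1); WM=21
i=7 t=22 v=9: → [18,28); WM=22

[4,13)=2 [18,28)=4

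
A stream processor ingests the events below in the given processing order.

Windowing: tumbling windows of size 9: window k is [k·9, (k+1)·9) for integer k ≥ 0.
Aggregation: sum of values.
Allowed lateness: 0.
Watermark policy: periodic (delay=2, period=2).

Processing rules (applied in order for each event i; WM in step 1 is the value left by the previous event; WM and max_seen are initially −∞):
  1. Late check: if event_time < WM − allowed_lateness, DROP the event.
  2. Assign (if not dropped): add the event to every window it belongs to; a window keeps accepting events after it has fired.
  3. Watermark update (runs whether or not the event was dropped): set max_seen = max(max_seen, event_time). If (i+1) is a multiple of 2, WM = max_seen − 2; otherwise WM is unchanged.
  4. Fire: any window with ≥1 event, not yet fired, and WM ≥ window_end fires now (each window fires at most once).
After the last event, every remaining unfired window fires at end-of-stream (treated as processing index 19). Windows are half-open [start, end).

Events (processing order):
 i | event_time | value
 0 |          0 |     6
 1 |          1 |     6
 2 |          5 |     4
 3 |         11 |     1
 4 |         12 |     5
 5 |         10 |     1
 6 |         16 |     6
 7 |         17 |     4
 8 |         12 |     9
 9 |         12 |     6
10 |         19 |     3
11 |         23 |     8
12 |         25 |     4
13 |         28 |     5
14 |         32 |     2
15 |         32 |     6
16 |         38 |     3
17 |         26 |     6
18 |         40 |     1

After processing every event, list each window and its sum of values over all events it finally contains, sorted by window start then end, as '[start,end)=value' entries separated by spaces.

i=0 t=0 v=6: → [0,9); WM=−∞
i=1 t=1 v=6: → [0,9); WM=-1
i=2 t=5 v=4: → [0,9); WM=-1
i=3 t=11 v=1: → [9,18); WM=9; [0,9) fires=16
i=4 t=12 v=5: → [9,18); WM=9
i=5 t=10 v=1: → [9,18); WM=10
i=6 t=16 v=6: → [9,18); WM=10
i=7 t=17 v=4: → [9,18); WM=15
i=8 t=12 v=9: DROP (t<15-0); WM=15
i=9 t=12 v=6: DROP (t<15-0); WM=15
i=10 t=19 v=3: → [18,27); WM=15
i=11 t=23 v=8: → [18,27); WM=21; [9,18) fires=17
i=12 t=25 v=4: → [18,27); WM=21
i=13 t=28 v=5: → [27,36); WM=26
i=14 t=32 v=2: → [27,36); WM=26
i=15 t=32 v=6: → [27,36); WM=30; [18,27) fires=15
i=16 t=38 v=3: → [36,45); WM=30
i=17 t=26 v=6: DROP (t<30-0); WM=36; [27,36) fires=13
i=18 t=40 v=1: → [36,45); WM=36

[0,9)=16 [9,18)=17 [18,27)=15 [27,36)=13 [36,45)=4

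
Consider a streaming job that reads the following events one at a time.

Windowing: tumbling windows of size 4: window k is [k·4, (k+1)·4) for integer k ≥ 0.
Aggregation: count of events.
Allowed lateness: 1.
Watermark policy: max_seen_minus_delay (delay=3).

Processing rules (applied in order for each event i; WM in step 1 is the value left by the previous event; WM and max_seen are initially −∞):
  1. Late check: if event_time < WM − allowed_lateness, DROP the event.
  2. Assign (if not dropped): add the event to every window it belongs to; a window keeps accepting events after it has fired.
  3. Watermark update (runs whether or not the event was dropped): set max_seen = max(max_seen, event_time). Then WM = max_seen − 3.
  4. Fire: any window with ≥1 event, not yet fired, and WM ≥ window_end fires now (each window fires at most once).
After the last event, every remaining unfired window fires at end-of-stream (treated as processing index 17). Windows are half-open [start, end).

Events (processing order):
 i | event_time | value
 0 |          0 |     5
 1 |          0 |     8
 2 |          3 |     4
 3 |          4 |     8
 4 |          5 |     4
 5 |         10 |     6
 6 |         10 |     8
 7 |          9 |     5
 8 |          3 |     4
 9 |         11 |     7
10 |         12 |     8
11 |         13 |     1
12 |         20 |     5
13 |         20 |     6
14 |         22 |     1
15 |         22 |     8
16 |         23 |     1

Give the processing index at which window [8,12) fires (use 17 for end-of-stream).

12

i=0 t=0 v=5: → [0,4); WM=-3
i=1 t=0 v=8: → [0,4); WM=-3
i=2 t=3 v=4: → [0,4); WM=0
i=3 t=4 v=8: → [4,8); WM=1
i=4 t=5 v=4: → [4,8); WM=2
i=5 t=10 v=6: → [8,12); WM=7; [0,4) fires=3
i=6 t=10 v=8: → [8,12); WM=7
i=7 t=9 v=5: → [8,12); WM=7
i=8 t=3 v=4: DROP (t<7-1); WM=7
i=9 t=11 v=7: → [8,12); WM=8; [4,8) fires=2
i=10 t=12 v=8: → [12,16); WM=9
i=11 t=13 v=1: → [12,16); WM=10
i=12 t=20 v=5: → [20,24); WM=17; [8,12) fires=4 [12,16) fires=2
i=13 t=20 v=6: → [20,24); WM=17
i=14 t=22 v=1: → [20,24); WM=19
i=15 t=22 v=8: → [20,24); WM=19
i=16 t=23 v=1: → [20,24); WM=20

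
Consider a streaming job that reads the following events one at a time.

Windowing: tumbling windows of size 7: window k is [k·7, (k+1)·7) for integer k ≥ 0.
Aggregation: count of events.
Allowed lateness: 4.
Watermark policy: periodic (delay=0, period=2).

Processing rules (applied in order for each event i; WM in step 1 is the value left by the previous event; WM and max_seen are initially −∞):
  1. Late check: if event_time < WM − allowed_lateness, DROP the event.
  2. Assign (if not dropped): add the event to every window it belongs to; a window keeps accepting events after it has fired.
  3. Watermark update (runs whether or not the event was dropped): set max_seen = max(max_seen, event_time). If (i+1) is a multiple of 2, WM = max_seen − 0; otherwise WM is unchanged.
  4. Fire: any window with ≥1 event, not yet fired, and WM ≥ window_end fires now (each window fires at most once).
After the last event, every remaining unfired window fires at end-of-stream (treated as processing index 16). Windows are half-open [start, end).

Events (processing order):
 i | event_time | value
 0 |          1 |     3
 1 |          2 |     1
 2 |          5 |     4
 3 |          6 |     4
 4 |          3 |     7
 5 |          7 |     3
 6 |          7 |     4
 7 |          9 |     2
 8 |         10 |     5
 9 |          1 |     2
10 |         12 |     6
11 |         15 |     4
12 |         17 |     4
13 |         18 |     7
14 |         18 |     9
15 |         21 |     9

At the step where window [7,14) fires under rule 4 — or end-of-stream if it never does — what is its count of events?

5

i=0 t=1 v=3: → [0,7); WM=−∞
i=1 t=2 v=1: → [0,7); WM=2
i=2 t=5 v=4: → [0,7); WM=2
i=3 t=6 v=4: → [0,7); WM=6
i=4 t=3 v=7: → [0,7); WM=6
i=5 t=7 v=3: → [7,14); WM=7; [0,7) fires=5
i=6 t=7 v=4: → [7,14); WM=7
i=7 t=9 v=2: → [7,14); WM=9
i=8 t=10 v=5: → [7,14); WM=9
i=9 t=1 v=2: DROP (t<9-4); WM=10
i=10 t=12 v=6: → [7,14); WM=10
i=11 t=15 v=4: → [14,21); WM=15; [7,14) fires=5
i=12 t=17 v=4: → [14,21); WM=15
i=13 t=18 v=7: → [14,21); WM=18
i=14 t=18 v=9: → [14,21); WM=18
i=15 t=21 v=9: → [21,28); WM=21; [14,21) fires=4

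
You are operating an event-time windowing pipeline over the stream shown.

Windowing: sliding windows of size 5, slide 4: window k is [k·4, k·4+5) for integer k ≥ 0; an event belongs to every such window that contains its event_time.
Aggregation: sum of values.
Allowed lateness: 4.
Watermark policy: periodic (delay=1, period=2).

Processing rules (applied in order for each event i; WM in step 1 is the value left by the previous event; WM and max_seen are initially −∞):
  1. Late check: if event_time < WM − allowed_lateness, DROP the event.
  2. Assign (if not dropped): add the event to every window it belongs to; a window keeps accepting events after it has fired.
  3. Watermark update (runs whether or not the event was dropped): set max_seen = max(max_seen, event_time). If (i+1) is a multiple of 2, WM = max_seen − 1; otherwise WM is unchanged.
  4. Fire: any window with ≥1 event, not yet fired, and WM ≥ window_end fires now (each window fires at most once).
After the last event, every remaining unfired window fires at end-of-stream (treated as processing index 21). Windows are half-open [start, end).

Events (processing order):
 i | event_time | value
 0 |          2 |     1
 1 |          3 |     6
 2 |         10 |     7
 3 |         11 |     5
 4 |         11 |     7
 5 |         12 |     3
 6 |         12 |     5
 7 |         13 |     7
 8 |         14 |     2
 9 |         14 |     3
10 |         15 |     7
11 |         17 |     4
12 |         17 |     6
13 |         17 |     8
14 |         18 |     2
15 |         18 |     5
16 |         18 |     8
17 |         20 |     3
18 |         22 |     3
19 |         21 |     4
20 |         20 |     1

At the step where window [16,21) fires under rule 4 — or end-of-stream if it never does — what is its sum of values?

i=0 t=2 v=1: → [0,5); WM=−∞
i=1 t=3 v=6: → [0,5); WM=2
i=2 t=10 v=7: → [8,13); WM=2
i=3 t=11 v=5: → [8,13); WM=10; [0,5) fires=7
i=4 t=11 v=7: → [8,13); WM=10
i=5 t=12 v=3: → [12,17),[8,13); WM=11
i=6 t=12 v=5: → [12,17),[8,13); WM=11
i=7 t=13 v=7: → [12,17); WM=12
i=8 t=14 v=2: → [12,17); WM=12
i=9 t=14 v=3: → [12,17); WM=13; [8,13) fires=27
i=10 t=15 v=7: → [12,17); WM=13
i=11 t=17 v=4: → [16,21); WM=16
i=12 t=17 v=6: → [16,21); WM=16
i=13 t=17 v=8: → [16,21); WM=16
i=14 t=18 v=2: → [16,21); WM=16
i=15 t=18 v=5: → [16,21); WM=17; [12,17) fires=27
i=16 t=18 v=8: → [16,21); WM=17
i=17 t=20 v=3: → [20,25),[16,21); WM=19
i=18 t=22 v=3: → [20,25); WM=19
i=19 t=21 v=4: → [20,25); WM=21; [16,21) fires=36
i=20 t=20 v=1: → [20,25),[16,21); WM=21

36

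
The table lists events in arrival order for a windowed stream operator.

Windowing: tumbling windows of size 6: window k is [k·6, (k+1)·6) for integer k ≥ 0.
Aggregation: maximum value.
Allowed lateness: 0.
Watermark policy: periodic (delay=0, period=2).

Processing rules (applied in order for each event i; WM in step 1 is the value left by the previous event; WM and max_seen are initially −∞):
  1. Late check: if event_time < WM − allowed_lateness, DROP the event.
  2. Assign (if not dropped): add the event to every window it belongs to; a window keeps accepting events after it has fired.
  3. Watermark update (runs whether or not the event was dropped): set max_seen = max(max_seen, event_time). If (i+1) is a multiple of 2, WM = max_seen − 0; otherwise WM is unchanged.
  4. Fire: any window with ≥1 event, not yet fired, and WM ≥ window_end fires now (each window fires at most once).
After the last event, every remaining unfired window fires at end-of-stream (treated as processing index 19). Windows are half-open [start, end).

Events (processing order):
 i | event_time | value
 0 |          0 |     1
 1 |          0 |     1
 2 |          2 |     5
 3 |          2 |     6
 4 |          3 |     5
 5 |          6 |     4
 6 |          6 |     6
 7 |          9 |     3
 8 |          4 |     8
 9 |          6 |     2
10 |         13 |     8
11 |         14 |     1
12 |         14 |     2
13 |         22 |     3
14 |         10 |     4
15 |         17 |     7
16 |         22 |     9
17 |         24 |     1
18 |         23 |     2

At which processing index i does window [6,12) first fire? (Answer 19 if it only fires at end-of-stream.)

i=0 t=0 v=1: → [0,6); WM=−∞
i=1 t=0 v=1: → [0,6); WM=0
i=2 t=2 v=5: → [0,6); WM=0
i=3 t=2 v=6: → [0,6); WM=2
i=4 t=3 v=5: → [0,6); WM=2
i=5 t=6 v=4: → [6,12); WM=6; [0,6) fires=6
i=6 t=6 v=6: → [6,12); WM=6
i=7 t=9 v=3: → [6,12); WM=9
i=8 t=4 v=8: DROP (t<9-0); WM=9
i=9 t=6 v=2: DROP (t<9-0); WM=9
i=10 t=13 v=8: → [12,18); WM=9
i=11 t=14 v=1: → [12,18); WM=14; [6,12) fires=6
i=12 t=14 v=2: → [12,18); WM=14
i=13 t=22 v=3: → [18,24); WM=22; [12,18) fires=8
i=14 t=10 v=4: DROP (t<22-0); WM=22
i=15 t=17 v=7: DROP (t<22-0); WM=22
i=16 t=22 v=9: → [18,24); WM=22
i=17 t=24 v=1: → [24,30); WM=24; [18,24) fires=9
i=18 t=23 v=2: DROP (t<24-0); WM=24

11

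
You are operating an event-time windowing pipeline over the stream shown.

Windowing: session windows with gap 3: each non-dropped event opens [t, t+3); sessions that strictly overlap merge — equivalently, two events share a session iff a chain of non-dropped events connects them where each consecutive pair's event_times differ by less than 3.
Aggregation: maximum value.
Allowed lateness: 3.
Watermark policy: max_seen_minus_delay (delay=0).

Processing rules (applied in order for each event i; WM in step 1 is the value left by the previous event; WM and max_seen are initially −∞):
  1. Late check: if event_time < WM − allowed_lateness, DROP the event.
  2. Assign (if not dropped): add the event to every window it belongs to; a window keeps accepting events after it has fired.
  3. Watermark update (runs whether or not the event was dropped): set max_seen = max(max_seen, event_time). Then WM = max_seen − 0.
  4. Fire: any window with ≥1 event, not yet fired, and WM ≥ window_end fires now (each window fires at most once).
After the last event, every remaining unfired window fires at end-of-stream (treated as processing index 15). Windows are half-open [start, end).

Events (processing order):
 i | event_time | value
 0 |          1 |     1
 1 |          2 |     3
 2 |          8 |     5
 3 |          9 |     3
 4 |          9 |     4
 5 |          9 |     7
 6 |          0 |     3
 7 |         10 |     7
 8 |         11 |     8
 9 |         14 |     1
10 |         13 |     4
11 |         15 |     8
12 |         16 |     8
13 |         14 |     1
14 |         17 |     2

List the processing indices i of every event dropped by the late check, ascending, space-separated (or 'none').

i=0 t=1 v=1: → [1,4); WM=1
i=1 t=2 v=3: → [1,5); WM=2
i=2 t=8 v=5: → [8,11); WM=8
i=3 t=9 v=3: → [8,12); WM=9
i=4 t=9 v=4: → [8,12); WM=9
i=5 t=9 v=7: → [8,12); WM=9
i=6 t=0 v=3: DROP (t<9-3); WM=9
i=7 t=10 v=7: → [8,13); WM=10
i=8 t=11 v=8: → [8,14); WM=11
i=9 t=14 v=1: → [14,17); WM=14
i=10 t=13 v=4: → [8,17); WM=14
i=11 t=15 v=8: → [8,18); WM=15
i=12 t=16 v=8: → [8,19); WM=16
i=13 t=14 v=1: → [8,19); WM=16
i=14 t=17 v=2: → [8,20); WM=17

6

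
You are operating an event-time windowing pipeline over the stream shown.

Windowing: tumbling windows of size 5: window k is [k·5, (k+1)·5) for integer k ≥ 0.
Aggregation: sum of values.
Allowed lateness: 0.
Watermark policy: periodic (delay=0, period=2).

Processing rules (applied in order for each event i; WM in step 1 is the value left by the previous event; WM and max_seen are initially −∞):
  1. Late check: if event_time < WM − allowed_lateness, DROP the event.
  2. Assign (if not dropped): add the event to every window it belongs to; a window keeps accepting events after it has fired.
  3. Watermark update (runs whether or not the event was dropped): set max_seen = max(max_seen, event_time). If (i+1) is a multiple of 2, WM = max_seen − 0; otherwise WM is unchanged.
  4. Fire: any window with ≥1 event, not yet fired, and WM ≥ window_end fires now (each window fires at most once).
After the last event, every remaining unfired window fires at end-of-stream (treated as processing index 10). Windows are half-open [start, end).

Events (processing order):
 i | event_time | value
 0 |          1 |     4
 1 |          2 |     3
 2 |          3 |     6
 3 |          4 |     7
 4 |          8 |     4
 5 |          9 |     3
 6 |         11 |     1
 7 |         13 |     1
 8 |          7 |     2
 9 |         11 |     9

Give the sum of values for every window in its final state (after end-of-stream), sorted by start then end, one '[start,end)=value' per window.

i=0 t=1 v=4: → [0,5); WM=−∞
i=1 t=2 v=3: → [0,5); WM=2
i=2 t=3 v=6: → [0,5); WM=2
i=3 t=4 v=7: → [0,5); WM=4
i=4 t=8 v=4: → [5,10); WM=4
i=5 t=9 v=3: → [5,10); WM=9; [0,5) fires=20
i=6 t=11 v=1: → [10,15); WM=9
i=7 t=13 v=1: → [10,15); WM=13; [5,10) fires=7
i=8 t=7 v=2: DROP (t<13-0); WM=13
i=9 t=11 v=9: DROP (t<13-0); WM=13

[0,5)=20 [5,10)=7 [10,15)=2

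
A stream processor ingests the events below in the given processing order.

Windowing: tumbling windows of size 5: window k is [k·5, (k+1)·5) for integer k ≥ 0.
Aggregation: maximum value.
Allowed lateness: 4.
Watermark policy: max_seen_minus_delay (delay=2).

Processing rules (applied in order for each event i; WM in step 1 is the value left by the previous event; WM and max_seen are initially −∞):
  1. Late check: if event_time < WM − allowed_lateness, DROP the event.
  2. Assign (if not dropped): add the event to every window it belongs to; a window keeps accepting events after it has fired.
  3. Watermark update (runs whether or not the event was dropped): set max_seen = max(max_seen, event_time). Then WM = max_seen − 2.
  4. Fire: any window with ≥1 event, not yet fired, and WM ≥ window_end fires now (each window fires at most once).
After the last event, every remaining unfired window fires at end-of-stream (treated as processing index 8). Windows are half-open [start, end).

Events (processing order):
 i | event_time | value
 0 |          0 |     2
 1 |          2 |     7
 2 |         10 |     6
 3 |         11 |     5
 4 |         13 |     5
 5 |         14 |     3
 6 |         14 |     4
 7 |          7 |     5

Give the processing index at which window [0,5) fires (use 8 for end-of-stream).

i=0 t=0 v=2: → [0,5); WM=-2
i=1 t=2 v=7: → [0,5); WM=0
i=2 t=10 v=6: → [10,15); WM=8; [0,5) fires=7
i=3 t=11 v=5: → [10,15); WM=9
i=4 t=13 v=5: → [10,15); WM=11
i=5 t=14 v=3: → [10,15); WM=12
i=6 t=14 v=4: → [10,15); WM=12
i=7 t=7 v=5: DROP (t<12-4); WM=12

2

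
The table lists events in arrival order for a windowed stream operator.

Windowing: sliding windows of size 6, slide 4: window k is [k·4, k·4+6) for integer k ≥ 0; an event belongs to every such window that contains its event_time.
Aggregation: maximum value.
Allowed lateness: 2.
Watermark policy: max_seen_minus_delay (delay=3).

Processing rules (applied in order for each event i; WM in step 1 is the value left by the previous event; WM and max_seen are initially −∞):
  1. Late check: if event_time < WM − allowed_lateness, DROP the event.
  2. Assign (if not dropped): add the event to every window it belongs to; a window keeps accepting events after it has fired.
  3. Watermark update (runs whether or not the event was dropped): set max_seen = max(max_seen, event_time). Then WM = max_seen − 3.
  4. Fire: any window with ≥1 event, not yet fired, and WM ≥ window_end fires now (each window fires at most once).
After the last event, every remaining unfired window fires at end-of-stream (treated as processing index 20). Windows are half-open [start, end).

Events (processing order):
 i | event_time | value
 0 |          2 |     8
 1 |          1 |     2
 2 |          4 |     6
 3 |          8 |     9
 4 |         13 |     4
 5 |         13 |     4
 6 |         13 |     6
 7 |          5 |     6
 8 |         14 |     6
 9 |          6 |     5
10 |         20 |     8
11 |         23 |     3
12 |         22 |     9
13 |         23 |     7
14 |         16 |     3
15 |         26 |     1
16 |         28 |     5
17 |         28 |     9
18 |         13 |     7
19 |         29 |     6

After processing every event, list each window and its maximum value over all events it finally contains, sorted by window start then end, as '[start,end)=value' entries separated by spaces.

[0,6)=8 [4,10)=9 [8,14)=9 [12,18)=6 [16,22)=8 [20,26)=9 [24,30)=9 [28,34)=9

i=0 t=2 v=8: → [0,6); WM=-1
i=1 t=1 v=2: → [0,6); WM=-1
i=2 t=4 v=6: → [4,10),[0,6); WM=1
i=3 t=8 v=9: → [8,14),[4,10); WM=5
i=4 t=13 v=4: → [12,18),[8,14); WM=10; [0,6) fires=8 [4,10) fires=9
i=5 t=13 v=4: → [12,18),[8,14); WM=10
i=6 t=13 v=6: → [12,18),[8,14); WM=10
i=7 t=5 v=6: DROP (t<10-2); WM=10
i=8 t=14 v=6: → [12,18); WM=11
i=9 t=6 v=5: DROP (t<11-2); WM=11
i=10 t=20 v=8: → [20,26),[16,22); WM=17; [8,14) fires=9
i=11 t=23 v=3: → [20,26); WM=20; [12,18) fires=6
i=12 t=22 v=9: → [20,26); WM=20
i=13 t=23 v=7: → [20,26); WM=20
i=14 t=16 v=3: DROP (t<20-2); WM=20
i=15 t=26 v=1: → [24,30); WM=23; [16,22) fires=8
i=16 t=28 v=5: → [28,34),[24,30); WM=25
i=17 t=28 v=9: → [28,34),[24,30); WM=25
i=18 t=13 v=7: DROP (t<25-2); WM=25
i=19 t=29 v=6: → [28,34),[24,30); WM=26; [20,26) fires=9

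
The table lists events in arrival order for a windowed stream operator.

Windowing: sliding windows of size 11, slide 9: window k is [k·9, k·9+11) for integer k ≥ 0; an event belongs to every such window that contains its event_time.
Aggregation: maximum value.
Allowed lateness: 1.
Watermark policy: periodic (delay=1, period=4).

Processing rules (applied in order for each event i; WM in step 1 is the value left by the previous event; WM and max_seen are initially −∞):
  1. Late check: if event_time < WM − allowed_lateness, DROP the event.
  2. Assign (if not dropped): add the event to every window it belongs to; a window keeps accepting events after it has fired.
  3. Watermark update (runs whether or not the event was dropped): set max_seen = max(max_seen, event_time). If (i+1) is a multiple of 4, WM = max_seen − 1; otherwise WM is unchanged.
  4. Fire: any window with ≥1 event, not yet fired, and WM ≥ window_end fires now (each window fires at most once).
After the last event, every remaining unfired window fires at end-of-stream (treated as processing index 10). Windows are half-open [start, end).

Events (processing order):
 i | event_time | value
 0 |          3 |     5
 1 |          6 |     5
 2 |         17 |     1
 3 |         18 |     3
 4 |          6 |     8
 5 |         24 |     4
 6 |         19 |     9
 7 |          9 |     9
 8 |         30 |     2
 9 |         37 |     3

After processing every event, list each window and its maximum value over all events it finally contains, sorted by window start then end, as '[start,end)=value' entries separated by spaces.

[0,11)=5 [9,20)=9 [18,29)=9 [27,38)=3 [36,47)=3

i=0 t=3 v=5: → [0,11); WM=−∞
i=1 t=6 v=5: → [0,11); WM=−∞
i=2 t=17 v=1: → [9,20); WM=−∞
i=3 t=18 v=3: → [18,29),[9,20); WM=17; [0,11) fires=5
i=4 t=6 v=8: DROP (t<17-1); WM=17
i=5 t=24 v=4: → [18,29); WM=17
i=6 t=19 v=9: → [18,29),[9,20); WM=17
i=7 t=9 v=9: DROP (t<17-1); WM=23; [9,20) fires=9
i=8 t=30 v=2: → [27,38); WM=23
i=9 t=37 v=3: → [36,47),[27,38); WM=23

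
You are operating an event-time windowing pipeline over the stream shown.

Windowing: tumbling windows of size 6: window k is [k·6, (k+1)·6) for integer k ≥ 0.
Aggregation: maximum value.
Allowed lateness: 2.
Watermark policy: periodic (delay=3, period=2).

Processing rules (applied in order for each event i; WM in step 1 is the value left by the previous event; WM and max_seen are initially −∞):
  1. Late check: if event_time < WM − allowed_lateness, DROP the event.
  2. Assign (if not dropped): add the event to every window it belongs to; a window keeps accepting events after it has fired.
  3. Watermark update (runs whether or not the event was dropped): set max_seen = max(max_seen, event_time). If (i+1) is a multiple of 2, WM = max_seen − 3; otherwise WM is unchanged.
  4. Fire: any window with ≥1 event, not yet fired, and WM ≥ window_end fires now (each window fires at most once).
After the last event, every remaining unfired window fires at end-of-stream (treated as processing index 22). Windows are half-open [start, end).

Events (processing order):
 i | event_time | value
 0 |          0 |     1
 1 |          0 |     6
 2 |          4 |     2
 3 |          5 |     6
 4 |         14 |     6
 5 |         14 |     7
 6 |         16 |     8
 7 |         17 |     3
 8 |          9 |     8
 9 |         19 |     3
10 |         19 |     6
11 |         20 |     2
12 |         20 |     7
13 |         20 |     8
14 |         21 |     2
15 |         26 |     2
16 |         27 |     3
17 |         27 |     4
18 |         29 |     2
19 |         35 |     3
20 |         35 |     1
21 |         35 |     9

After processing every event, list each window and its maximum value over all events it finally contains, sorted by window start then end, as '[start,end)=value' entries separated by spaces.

[0,6)=6 [12,18)=8 [18,24)=8 [24,30)=4 [30,36)=9

i=0 t=0 v=1: → [0,6); WM=−∞
i=1 t=0 v=6: → [0,6); WM=-3
i=2 t=4 v=2: → [0,6); WM=-3
i=3 t=5 v=6: → [0,6); WM=2
i=4 t=14 v=6: → [12,18); WM=2
i=5 t=14 v=7: → [12,18); WM=11; [0,6) fires=6
i=6 t=16 v=8: → [12,18); WM=11
i=7 t=17 v=3: → [12,18); WM=14
i=8 t=9 v=8: DROP (t<14-2); WM=14
i=9 t=19 v=3: → [18,24); WM=16
i=10 t=19 v=6: → [18,24); WM=16
i=11 t=20 v=2: → [18,24); WM=17
i=12 t=20 v=7: → [18,24); WM=17
i=13 t=20 v=8: → [18,24); WM=17
i=14 t=21 v=2: → [18,24); WM=17
i=15 t=26 v=2: → [24,30); WM=23; [12,18) fires=8
i=16 t=27 v=3: → [24,30); WM=23
i=17 t=27 v=4: → [24,30); WM=24; [18,24) fires=8
i=18 t=29 v=2: → [24,30); WM=24
i=19 t=35 v=3: → [30,36); WM=32; [24,30) fires=4
i=20 t=35 v=1: → [30,36); WM=32
i=21 t=35 v=9: → [30,36); WM=32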